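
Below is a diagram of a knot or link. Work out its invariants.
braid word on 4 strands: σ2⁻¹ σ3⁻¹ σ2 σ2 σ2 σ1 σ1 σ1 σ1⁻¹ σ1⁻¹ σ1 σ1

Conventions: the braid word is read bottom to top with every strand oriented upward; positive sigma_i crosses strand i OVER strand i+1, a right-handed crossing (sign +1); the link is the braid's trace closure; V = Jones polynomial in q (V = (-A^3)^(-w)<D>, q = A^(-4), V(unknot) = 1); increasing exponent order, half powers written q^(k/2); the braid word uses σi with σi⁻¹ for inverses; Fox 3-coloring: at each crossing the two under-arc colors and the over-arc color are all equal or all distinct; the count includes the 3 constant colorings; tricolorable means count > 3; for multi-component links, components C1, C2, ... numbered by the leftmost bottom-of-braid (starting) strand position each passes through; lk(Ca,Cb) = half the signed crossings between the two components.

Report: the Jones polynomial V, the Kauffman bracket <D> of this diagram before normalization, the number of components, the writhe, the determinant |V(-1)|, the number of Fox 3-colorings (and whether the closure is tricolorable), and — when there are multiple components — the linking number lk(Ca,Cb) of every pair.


V(q) = -q^(3/2) - 2q^(7/2) + q^(9/2) - q^(11/2) + q^(13/2)
bracket: A^-14 - A^-10 + A^-6 - 2A^-2 - A^6, w = +4
2 components, writhe +4, over 12 crossings
lk(C1,C2) = +1
det 6, colorings 9 of 3^12 — tricolorable
observation: the 1 component pair carries total linking +1


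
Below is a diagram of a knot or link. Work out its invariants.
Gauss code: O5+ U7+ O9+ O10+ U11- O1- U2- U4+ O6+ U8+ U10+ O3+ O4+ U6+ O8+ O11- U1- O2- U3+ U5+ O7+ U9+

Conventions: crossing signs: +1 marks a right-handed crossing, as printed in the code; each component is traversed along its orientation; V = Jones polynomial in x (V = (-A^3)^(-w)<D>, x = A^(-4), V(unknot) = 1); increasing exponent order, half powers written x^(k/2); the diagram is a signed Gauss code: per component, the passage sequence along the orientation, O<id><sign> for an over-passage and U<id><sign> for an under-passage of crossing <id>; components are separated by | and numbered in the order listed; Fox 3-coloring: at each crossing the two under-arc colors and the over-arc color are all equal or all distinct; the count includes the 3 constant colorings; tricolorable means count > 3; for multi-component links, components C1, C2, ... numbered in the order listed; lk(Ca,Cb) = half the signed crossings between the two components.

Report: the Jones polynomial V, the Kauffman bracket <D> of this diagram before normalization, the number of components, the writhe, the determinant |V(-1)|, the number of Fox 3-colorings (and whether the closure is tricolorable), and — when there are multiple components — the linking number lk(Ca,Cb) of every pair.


V = -1 + 2x - 2x^2 + 5x^3 - 4x^4 + 4x^5 - 4x^6 + 2x^7 - 2x^8 + x^9
<D> = -A^-21 + 2A^-17 - 2A^-13 + 4A^-9 - 4A^-5 + 4A^-1 - 5A^3 + 2A^7 - 2A^11 + A^15 (w = +5)
1 component over 11 crossings, w = +5
27 Fox colorings among 3^11, |V(-1)| = 27: tricolorable
why: w = +5 (over 11 crossings) is diagram-only; (-A^3)^(-5) removes it from V


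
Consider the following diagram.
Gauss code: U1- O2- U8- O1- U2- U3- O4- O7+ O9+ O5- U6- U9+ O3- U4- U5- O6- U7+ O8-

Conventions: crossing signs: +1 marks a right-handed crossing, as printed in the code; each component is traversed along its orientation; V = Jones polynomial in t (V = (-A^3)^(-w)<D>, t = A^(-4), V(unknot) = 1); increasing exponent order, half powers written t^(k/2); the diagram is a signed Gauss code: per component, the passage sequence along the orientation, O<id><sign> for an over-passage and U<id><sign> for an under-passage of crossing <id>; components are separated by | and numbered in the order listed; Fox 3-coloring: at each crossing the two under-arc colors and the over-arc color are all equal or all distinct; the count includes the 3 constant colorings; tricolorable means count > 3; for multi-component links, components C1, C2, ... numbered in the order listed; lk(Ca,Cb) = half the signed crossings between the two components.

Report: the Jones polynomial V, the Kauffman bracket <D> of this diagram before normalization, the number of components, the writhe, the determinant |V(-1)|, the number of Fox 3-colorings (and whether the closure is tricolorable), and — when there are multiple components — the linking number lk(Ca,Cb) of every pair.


V(t) = t^-8 - 2t^-7 + t^-6 - 2t^-5 + 2t^-4 + t^-2
bracket: -A^-7 - 2A + 2A^5 - A^9 + 2A^13 - A^17, w = -5
1 component, writhe -5, over 9 crossings
det 9, colorings 27 of 3^9 — tricolorable
observation: det 9 = |V(-1)|; divisible by 3, so tricolorable


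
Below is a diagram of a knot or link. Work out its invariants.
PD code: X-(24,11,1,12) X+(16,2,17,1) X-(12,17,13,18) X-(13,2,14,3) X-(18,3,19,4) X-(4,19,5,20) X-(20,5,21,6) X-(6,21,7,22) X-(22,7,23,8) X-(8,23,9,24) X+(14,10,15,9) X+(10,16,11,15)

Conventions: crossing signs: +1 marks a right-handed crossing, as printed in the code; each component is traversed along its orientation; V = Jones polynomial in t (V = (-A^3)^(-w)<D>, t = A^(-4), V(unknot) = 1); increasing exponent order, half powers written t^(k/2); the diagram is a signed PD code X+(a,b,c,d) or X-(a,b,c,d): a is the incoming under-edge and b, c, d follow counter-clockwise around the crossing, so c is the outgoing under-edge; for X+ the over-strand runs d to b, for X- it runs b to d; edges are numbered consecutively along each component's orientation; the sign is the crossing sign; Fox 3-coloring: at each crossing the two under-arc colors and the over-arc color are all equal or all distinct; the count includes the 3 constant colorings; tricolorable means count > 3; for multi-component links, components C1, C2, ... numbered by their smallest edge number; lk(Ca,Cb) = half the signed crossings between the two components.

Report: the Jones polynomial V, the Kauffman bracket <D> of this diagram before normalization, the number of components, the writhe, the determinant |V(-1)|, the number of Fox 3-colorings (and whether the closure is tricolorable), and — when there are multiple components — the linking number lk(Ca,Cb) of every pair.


V(t) = -t^-9 + t^-8 - 2t^-7 + 3t^-6 - 2t^-5 + 2t^-4 - t^-3 + t^-2
bracket: A^-10 - A^-6 + 2A^-2 - 2A^2 + 3A^6 - 2A^10 + A^14 - A^18, w = -6
1 component, writhe -6, over 12 crossings
det 13, colorings 3 of 3^12 — not tricolorable
observation: |V(-1)| = 13: so not tricolorable, since 3 does not divide 13


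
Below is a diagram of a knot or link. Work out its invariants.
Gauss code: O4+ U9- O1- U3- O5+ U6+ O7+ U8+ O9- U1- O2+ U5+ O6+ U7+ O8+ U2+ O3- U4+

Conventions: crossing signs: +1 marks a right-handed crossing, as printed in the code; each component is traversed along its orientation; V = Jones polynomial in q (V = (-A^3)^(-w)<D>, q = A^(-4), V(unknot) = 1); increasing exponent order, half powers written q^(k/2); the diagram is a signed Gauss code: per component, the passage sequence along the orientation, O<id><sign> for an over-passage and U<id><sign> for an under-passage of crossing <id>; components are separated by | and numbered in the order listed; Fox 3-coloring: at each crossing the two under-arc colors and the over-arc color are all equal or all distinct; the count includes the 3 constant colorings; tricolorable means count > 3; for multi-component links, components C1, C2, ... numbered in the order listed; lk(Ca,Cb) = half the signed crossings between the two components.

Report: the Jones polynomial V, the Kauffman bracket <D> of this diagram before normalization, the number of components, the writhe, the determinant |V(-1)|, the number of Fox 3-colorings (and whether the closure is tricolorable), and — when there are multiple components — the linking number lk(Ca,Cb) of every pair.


Jones polynomial: V(q) = -q^-2 + 2q^-1 - 2 + 4q - 4q^2 + 4q^3 - 3q^4 + 2q^5 - q^6
<D> = A^-15 - 2A^-11 + 3A^-7 - 4A^-3 + 4A - 4A^5 + 2A^9 - 2A^13 + A^17; writhe +3
components 1, writhe +3 (9 crossings)
3-colorings: 3 of 3^9, det 23 — not tricolorable
note: V spans 8 powers of q: at least 8 crossings in any diagram


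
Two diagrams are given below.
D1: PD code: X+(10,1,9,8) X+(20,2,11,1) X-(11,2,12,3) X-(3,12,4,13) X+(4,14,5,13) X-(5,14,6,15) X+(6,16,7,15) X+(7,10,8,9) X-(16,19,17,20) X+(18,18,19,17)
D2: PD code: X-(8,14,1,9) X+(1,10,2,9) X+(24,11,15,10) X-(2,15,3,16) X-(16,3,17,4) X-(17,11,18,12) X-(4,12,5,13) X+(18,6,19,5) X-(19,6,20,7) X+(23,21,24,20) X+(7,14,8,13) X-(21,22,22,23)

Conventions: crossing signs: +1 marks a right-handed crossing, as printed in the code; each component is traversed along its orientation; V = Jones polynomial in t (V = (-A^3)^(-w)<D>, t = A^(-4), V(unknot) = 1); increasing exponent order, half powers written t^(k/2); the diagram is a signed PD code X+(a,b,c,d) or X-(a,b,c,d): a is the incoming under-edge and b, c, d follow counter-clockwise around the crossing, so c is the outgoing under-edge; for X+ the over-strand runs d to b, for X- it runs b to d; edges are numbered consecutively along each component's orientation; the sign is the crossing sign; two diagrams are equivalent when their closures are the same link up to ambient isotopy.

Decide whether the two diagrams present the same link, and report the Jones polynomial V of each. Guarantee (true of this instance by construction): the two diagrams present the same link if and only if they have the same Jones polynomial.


same link: no
V(D1) = 1 + t + t^2 + t^3  [10 crossings, <D> = A^-6 + A^-2 + A^2 + A^6, w = +2]
V(D2) = t^-3 + t^-2 + t^-1 + 1  (w -2, c 12, <D> = A^-6 + A^-2 + A^2 + A^6)
note: 2 values of V(t) split the 2 diagrams


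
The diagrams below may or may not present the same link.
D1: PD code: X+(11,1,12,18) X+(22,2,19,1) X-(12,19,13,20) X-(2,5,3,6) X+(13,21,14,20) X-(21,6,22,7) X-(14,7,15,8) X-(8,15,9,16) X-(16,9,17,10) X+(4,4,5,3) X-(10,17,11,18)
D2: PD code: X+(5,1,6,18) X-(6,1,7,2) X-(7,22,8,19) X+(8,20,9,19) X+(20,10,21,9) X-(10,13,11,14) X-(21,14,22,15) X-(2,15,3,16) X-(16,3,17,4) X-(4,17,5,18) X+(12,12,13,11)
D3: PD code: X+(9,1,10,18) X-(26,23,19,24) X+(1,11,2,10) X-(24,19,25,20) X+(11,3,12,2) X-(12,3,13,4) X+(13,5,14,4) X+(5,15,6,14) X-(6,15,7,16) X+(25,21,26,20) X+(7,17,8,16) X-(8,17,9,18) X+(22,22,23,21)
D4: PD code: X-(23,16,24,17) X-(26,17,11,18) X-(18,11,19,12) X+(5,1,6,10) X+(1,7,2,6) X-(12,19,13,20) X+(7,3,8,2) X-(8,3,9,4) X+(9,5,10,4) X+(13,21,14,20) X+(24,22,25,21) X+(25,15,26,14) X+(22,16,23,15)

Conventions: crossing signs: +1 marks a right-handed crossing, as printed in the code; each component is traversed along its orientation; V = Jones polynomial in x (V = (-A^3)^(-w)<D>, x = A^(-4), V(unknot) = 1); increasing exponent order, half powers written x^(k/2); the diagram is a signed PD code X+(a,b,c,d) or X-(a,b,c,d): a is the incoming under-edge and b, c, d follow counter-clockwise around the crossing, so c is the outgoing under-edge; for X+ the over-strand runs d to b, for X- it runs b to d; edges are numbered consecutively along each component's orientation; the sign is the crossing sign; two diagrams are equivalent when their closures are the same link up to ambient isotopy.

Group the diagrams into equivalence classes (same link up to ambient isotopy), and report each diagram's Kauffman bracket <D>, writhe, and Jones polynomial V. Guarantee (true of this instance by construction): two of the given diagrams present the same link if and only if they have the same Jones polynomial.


equivalence classes: {D1, D2} | {D3, D4}
D1 (bracket A^-7 + A^-3 + A - A^9; 11 crossings at w = -3): V = x^(-9/2) - x^(-5/2) - x^(-3/2) - x^(-1/2)
D2 (bracket A^-7 + A^-3 + A - A^9; 11 crossings at w = -3): V = x^(-9/2) - x^(-5/2) - x^(-3/2) - x^(-1/2)
D3 (bracket -A^-9 + A^-1 + A^3 + A^7; 13 crossings at w = +3): V = -x^(1/2) - x^(3/2) - x^(5/2) + x^(9/2)
V(D4) = -x^(1/2) - x^(3/2) - x^(5/2) + x^(9/2)  (w +3, c 13, <D> = -A^-9 + A^-1 + A^3 + A^7)
key observation: 2 values of V(x) split the 4 diagrams


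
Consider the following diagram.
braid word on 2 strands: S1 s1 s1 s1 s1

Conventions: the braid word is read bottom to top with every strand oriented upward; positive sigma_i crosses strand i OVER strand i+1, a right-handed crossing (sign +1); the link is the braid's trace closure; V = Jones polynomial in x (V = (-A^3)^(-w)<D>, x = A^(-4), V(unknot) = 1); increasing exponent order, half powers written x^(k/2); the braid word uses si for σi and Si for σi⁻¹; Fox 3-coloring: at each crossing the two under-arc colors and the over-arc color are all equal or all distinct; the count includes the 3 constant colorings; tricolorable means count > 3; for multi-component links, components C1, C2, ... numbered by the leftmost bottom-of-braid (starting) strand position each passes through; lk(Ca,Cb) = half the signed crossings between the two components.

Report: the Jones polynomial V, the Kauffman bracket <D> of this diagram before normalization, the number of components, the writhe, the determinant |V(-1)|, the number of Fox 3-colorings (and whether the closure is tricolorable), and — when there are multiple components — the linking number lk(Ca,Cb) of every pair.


V(x) = x + x^3 - x^4
bracket: A^-7 - A^-3 - A^5, w = +3
1 component, writhe +3, over 5 crossings
det 3, colorings 9 of 3^5 — tricolorable
observation: free reduction leaves σ1 σ1 σ1 of the original 5 letters


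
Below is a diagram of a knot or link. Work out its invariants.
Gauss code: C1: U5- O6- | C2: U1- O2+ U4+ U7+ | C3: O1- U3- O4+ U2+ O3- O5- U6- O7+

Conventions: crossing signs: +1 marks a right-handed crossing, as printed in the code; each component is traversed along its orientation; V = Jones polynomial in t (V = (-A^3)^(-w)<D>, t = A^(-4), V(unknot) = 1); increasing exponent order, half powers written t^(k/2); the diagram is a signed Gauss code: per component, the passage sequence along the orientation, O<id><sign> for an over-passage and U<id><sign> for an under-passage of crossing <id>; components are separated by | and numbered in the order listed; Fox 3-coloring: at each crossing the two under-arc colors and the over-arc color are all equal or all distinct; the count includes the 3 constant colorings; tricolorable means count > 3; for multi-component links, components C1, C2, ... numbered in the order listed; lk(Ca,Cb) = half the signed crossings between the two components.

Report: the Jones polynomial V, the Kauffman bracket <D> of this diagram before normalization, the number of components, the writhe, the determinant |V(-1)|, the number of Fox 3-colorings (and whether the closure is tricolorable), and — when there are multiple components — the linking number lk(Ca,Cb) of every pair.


V(t) = t^-2 + 2 + t^2
bracket: -A^-11 - 2A^-3 - A^5, w = -1
3 components, writhe -1, over 7 crossings
lk(C1,C2) = 0
linking number lk(C1,C3) = -1
lk(C2,C3): +1
det 4, colorings 3 of 3^7 — not tricolorable
observation: det 4 = |V(-1)|; not divisible by 3, so not tricolorable


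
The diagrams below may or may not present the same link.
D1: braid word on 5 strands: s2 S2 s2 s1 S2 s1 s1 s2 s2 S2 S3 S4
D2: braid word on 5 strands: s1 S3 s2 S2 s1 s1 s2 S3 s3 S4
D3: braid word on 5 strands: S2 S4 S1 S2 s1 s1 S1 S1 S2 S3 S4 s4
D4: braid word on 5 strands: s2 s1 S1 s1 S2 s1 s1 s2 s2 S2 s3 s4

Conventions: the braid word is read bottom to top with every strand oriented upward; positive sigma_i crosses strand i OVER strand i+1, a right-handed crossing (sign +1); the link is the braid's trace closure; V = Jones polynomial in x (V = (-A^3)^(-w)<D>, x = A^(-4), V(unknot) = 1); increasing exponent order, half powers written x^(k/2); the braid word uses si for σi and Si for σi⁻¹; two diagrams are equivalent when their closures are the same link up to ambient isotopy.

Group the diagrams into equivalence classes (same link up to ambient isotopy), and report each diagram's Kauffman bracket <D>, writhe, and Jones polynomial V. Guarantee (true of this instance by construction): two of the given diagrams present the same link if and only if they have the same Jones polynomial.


classes: {D1, D4} | {D2} | {D3}
V(D1) = x - x^2 + 2x^3 - x^4 + x^5 - x^6  [12 crossings, <D> = -A^-18 + A^-14 - A^-10 + 2A^-6 - A^-2 + A^2, w = +2]
V(D2) = x + x^3 - x^4  [10 crossings, <D> = -A^-10 + A^-6 + A^2, w = +2]
V(D3) = -x^-4 + x^-3 + x^-1  [12 crossings, <D> = A^-14 + A^-6 - A^-2, w = -6]
D4 (bracket -A^-6 + A^-2 - A^2 + 2A^6 - A^10 + A^14; 12 crossings at w = +6): V = x - x^2 + 2x^3 - x^4 + x^5 - x^6
insight: V(x) takes 3 values over 4 diagrams, fixing the grouping


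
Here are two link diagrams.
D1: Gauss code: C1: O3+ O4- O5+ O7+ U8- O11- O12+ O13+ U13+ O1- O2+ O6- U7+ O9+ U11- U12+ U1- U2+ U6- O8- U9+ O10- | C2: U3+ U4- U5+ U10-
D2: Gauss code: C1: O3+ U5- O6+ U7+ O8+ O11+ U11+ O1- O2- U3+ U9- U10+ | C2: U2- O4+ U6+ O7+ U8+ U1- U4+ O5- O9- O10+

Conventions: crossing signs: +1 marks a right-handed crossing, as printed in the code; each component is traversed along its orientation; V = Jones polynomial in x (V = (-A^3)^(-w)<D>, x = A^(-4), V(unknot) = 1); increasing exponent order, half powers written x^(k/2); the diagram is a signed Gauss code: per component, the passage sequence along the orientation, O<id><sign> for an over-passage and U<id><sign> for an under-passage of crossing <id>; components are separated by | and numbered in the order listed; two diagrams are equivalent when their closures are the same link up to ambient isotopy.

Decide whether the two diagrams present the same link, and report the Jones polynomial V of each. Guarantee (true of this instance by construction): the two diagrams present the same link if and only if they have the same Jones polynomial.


same link: no
V(D1) = -x^(-5/2) - x^(5/2)  [13 crossings, <D> = A^-7 + A^13, w = +1]
V(D2) = -x^(-3/2) + x^(-1/2) - 2x^(1/2) + x^(3/2) - 2x^(5/2) + x^(7/2)  (w +3, c 11, <D> = -A^-5 + 2A^-1 - A^3 + 2A^7 - A^11 + A^15)
note: V(x) takes 2 values over 2 diagrams, fixing the grouping


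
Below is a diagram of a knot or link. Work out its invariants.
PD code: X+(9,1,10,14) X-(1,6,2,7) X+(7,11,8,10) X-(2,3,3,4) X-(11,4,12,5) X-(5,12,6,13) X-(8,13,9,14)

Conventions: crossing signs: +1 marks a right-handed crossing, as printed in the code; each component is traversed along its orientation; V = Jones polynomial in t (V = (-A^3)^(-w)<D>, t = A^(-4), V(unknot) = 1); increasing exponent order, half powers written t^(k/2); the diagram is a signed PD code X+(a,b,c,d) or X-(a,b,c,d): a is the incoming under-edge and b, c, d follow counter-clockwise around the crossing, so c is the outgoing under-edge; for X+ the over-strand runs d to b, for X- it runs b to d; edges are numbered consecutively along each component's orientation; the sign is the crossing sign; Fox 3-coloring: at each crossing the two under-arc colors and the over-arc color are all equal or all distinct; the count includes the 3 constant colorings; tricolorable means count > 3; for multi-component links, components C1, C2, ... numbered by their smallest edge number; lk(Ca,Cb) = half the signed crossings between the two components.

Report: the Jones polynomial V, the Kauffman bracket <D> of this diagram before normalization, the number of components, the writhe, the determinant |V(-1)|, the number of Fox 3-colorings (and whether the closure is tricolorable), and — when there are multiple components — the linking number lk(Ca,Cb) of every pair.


V(t) = -t^-4 + t^-3 + t^-1
bracket: -A^-5 - A^3 + A^7, w = -3
1 component, writhe -3, over 7 crossings
det 3, colorings 9 of 3^7 — tricolorable
observation: |V(-1)| = 3: so tricolorable, since 3 divides 3


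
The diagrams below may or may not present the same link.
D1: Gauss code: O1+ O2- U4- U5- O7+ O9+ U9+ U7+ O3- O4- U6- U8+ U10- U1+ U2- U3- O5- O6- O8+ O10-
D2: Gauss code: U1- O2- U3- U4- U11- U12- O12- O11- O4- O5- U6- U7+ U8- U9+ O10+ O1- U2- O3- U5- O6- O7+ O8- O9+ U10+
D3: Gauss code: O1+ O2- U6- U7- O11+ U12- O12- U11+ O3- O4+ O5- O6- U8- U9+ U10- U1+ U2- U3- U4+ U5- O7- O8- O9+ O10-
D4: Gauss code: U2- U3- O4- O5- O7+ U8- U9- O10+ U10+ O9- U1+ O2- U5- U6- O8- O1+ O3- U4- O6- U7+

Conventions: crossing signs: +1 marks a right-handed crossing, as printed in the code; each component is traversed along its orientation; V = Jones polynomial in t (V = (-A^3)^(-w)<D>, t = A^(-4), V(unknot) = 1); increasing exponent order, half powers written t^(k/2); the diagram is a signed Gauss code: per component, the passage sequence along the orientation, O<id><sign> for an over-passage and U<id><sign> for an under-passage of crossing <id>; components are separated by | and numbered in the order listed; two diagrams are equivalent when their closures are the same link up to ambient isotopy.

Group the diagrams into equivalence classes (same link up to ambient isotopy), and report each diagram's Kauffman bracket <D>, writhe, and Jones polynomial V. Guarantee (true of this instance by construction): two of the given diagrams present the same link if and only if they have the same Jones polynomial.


equivalence classes: {D1, D2, D3, D4}
D1 (bracket A^-2 + A^6 - A^10; 10 crossings at w = -2): V = -t^-4 + t^-3 + t^-1
D2 (bracket A^-14 + A^-6 - A^-2; 12 crossings at w = -6): V = -t^-4 + t^-3 + t^-1
D3 (bracket A^-8 + 1 - A^4; 12 crossings at w = -4): V = -t^-4 + t^-3 + t^-1
V(D4) = -t^-4 + t^-3 + t^-1  (w -4, c 10, <D> = A^-8 + 1 - A^4)
key observation: one V(t) for all 4 diagrams — one class (guaranteed)


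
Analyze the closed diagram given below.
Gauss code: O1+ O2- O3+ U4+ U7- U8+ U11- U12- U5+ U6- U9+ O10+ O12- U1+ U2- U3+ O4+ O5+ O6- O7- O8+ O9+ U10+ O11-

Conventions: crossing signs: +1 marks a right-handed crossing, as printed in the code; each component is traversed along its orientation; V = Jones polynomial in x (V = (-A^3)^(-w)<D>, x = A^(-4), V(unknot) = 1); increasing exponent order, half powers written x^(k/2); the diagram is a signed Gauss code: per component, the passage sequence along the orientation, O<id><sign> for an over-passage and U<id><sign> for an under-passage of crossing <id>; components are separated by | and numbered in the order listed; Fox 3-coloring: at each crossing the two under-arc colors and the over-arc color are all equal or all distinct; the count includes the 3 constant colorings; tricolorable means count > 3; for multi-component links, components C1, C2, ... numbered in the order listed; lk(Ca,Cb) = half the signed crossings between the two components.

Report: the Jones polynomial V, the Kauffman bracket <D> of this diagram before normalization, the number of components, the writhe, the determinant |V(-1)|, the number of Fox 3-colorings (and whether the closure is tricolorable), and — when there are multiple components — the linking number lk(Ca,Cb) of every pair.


V = x + x^3 - x^4
<D> = -A^-10 + A^-6 + A^2 (w = +2)
1 component over 12 crossings, w = +2
9 Fox colorings among 3^12, |V(-1)| = 3: tricolorable
why: the span of V is 3, forcing >= 3 crossings in any diagram


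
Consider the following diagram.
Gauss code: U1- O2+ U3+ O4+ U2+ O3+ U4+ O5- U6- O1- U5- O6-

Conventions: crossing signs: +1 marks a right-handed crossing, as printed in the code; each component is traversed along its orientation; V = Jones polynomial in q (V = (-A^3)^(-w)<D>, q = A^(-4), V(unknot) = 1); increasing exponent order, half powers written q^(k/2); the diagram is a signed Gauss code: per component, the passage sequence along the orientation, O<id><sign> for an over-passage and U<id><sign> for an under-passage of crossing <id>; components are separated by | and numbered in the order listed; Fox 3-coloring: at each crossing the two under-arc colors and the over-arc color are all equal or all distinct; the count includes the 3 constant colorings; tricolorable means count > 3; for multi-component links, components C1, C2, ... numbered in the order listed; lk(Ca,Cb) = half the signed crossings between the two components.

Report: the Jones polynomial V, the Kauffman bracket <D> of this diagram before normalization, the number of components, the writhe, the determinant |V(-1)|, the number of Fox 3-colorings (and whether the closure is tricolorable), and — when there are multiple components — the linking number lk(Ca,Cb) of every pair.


V = -q^-3 + q^-2 - q^-1 + 3 - q + q^2 - q^3
<D> = -A^-12 + A^-8 - A^-4 + 3 - A^4 + A^8 - A^12 (w = 0)
1 component over 6 crossings, w = 0
27 Fox colorings among 3^6, |V(-1)| = 9: tricolorable
why: w = 0 shifts under R1 moves; the (-A^3)^(0) factor cancels that in V


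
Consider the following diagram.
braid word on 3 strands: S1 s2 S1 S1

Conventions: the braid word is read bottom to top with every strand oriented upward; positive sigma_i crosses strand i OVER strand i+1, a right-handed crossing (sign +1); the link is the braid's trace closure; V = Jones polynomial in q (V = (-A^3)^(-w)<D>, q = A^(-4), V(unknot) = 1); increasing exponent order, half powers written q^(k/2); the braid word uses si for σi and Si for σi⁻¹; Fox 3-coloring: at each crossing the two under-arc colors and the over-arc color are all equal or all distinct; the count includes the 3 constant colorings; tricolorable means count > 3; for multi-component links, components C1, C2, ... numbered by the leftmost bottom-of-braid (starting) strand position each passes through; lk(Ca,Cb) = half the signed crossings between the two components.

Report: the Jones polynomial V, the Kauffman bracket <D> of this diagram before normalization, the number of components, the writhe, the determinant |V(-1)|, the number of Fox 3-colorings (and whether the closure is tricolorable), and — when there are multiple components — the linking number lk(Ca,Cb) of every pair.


V(q) = -q^-4 + q^-3 + q^-1
bracket: A^-2 + A^6 - A^10, w = -2
1 component, writhe -2, over 4 crossings
det 3, colorings 9 of 3^4 — tricolorable
observation: w = -2 (over 4 crossings) is diagram-only; (-A^3)^(2) removes it from V


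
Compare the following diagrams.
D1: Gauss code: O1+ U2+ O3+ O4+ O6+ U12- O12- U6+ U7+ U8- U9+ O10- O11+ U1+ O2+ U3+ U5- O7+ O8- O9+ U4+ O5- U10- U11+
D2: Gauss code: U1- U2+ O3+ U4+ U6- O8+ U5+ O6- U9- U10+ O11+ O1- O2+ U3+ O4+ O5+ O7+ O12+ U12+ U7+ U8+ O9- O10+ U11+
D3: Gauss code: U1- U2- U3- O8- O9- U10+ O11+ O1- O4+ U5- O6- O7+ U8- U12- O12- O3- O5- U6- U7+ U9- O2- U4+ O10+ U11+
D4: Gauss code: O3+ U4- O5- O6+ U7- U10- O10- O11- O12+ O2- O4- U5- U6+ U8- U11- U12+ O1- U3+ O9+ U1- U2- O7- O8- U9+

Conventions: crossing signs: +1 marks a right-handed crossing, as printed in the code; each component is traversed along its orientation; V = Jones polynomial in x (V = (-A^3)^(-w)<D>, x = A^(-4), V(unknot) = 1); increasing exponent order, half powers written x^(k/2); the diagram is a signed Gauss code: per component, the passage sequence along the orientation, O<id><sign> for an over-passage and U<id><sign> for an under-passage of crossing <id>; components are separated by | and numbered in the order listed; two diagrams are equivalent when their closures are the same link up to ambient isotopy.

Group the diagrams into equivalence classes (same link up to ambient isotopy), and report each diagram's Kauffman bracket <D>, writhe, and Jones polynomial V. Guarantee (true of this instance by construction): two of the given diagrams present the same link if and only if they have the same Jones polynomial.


classes: {D1, D2} | {D3, D4}
V(D1) = x - x^2 + 2x^3 - x^4 + x^5 - x^6  [12 crossings, <D> = -A^-12 + A^-8 - A^-4 + 2 - A^4 + A^8, w = +4]
V(D2) = x - x^2 + 2x^3 - x^4 + x^5 - x^6  [12 crossings, <D> = -A^-6 + A^-2 - A^2 + 2A^6 - A^10 + A^14, w = +6]
V(D3) = x^-5 - 2x^-4 + 2x^-3 - 2x^-2 + 2x^-1 - 1 + x  [12 crossings, <D> = A^-16 - A^-12 + 2A^-8 - 2A^-4 + 2 - 2A^4 + A^8, w = -4]
V(D4) = x^-5 - 2x^-4 + 2x^-3 - 2x^-2 + 2x^-1 - 1 + x  (w -4, c 12, <D> = A^-16 - A^-12 + 2A^-8 - 2A^-4 + 2 - 2A^4 + A^8)
note: comparing 4 Jones polynomials yields 2 groups


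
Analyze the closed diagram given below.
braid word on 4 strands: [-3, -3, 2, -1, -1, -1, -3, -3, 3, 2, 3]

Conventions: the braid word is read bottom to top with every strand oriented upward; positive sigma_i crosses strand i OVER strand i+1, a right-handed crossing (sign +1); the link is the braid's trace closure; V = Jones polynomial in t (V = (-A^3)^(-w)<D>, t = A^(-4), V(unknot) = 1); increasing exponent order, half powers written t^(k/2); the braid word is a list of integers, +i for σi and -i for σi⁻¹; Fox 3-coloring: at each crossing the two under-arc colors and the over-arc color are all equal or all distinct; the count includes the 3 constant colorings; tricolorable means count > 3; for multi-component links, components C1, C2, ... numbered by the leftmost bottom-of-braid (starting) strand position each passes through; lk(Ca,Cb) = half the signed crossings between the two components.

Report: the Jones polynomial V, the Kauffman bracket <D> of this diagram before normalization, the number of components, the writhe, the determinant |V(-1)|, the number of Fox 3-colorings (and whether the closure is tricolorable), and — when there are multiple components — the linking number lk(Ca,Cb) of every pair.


V(t) = -t^-6 + 2t^-5 - 2t^-4 + 3t^-3 - 3t^-2 + 2t^-1 - 1 + t
bracket: -A^-13 + A^-9 - 2A^-5 + 3A^-1 - 3A^3 + 2A^7 - 2A^11 + A^15, w = -3
1 component, writhe -3, over 11 crossings
det 15, colorings 9 of 3^11 — tricolorable
observation: V spans 7 powers of t: at least 7 crossings in any diagram


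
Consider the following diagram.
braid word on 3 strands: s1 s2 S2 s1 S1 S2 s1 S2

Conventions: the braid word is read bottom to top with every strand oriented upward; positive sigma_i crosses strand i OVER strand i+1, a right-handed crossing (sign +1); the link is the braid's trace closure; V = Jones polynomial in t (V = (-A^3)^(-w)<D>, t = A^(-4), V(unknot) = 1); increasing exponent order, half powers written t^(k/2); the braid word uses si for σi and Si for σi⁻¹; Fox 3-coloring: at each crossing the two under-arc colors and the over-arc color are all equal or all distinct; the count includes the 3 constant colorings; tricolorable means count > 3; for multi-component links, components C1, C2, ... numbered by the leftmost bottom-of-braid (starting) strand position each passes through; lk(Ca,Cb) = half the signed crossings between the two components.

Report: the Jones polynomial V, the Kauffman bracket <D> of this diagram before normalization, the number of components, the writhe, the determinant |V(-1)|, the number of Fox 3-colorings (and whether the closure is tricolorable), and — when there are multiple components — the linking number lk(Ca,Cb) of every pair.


Jones polynomial: V(t) = t^-2 - t^-1 + 1 - t + t^2
<D> = A^-8 - A^-4 + 1 - A^4 + A^8; writhe 0
components 1, writhe 0 (8 crossings)
3-colorings: 3 of 3^8, det 5 — not tricolorable
note: w = 0 shifts under R1 moves; the (-A^3)^(0) factor cancels that in V


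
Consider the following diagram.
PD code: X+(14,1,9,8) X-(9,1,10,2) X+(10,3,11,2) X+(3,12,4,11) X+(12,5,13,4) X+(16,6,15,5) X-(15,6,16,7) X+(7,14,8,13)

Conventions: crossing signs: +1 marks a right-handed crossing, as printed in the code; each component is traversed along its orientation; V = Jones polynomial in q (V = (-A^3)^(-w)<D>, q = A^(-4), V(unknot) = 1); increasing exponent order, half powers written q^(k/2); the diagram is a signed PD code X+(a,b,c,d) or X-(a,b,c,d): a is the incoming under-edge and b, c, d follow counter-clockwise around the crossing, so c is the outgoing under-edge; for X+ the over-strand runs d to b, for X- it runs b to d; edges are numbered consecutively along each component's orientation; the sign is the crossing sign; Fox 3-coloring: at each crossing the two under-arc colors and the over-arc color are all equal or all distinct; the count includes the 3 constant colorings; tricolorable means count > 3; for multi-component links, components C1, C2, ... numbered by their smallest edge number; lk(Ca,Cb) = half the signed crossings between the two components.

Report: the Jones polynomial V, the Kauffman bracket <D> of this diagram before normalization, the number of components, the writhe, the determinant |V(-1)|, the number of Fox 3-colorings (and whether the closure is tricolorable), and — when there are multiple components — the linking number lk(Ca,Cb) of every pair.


V(q) = q + q^2 + q^3 + q^6
bracket: A^-12 + 1 + A^4 + A^8, w = +4
3 components, writhe +4, over 8 crossings
lk(C1,C2) = +2
linking number lk(C1,C3) = 0
lk(C2,C3): 0
det 0, colorings 9 of 3^8 — tricolorable
observation: the span of V is 5, within the link bound 8 + 3 - 1


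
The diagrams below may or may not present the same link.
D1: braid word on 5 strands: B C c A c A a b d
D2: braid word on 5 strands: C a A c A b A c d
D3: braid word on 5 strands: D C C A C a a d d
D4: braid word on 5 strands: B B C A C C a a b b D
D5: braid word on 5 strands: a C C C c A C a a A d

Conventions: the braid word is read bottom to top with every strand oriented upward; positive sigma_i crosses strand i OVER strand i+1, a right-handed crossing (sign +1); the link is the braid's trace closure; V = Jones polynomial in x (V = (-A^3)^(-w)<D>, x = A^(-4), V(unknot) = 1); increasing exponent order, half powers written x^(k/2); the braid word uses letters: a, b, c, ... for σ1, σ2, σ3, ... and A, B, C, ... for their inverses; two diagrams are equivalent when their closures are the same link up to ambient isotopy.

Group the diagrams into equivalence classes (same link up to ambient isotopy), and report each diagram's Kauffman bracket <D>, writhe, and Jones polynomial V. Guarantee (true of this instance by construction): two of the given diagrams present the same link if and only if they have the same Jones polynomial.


equivalence classes: {D1} | {D2} | {D3, D4, D5}
D1 (bracket A + A^5; 9 crossings at w = +1): V = -x^(-1/2) - x^(1/2)
D2 (bracket A^5 + A^13; 9 crossings at w = +1): V = -x^(-5/2) - x^(-1/2)
V(D3) = x^(-9/2) - x^(-5/2) - x^(-3/2) - x^(-1/2)  [9 crossings, <D> = A^-1 + A^3 + A^7 - A^15, w = -1]
V(D4) = x^(-9/2) - x^(-5/2) - x^(-3/2) - x^(-1/2)  (w -3, c 11, <D> = A^-7 + A^-3 + A - A^9)
V(D5) = x^(-9/2) - x^(-5/2) - x^(-3/2) - x^(-1/2)  (w -1, c 11, <D> = A^-1 + A^3 + A^7 - A^15)
key observation: comparing 5 Jones polynomials yields 3 groups


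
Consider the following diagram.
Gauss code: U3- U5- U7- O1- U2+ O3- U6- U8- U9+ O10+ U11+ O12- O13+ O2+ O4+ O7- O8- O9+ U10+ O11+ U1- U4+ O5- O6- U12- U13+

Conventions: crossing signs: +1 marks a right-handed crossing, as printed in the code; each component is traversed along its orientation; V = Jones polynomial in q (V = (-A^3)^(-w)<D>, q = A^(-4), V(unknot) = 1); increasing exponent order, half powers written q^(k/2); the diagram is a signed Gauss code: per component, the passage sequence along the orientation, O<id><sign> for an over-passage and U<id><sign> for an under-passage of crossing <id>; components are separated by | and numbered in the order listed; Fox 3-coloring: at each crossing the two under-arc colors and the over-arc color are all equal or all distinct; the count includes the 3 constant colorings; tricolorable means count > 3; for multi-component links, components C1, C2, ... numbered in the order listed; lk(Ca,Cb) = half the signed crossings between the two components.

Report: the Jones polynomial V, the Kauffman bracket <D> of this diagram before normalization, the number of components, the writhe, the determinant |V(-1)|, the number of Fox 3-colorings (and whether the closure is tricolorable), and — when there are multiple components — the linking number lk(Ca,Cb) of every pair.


V(q) = -q^-3 + q^-2 - q^-1 + 3 - q + q^2 - q^3
bracket: A^-15 - A^-11 + A^-7 - 3A^-3 + A - A^5 + A^9, w = -1
1 component, writhe -1, over 13 crossings
det 9, colorings 27 of 3^13 — tricolorable
observation: the span of V is 6, forcing >= 6 crossings in any diagram


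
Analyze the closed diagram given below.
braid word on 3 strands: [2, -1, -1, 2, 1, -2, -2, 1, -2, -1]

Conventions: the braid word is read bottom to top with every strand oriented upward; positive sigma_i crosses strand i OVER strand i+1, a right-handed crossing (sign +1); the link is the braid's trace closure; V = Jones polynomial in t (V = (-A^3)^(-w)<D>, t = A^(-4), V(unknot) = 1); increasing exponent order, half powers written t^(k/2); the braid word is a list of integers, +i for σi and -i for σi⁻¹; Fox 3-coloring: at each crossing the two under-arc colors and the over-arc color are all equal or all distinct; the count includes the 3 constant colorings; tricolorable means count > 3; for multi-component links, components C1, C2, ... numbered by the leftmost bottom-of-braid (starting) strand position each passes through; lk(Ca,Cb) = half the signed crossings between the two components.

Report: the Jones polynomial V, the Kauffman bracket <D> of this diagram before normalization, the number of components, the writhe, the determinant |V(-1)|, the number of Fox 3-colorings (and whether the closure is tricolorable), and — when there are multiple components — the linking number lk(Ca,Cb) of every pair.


V = -t^-6 + t^-5 - 2t^-4 + 3t^-3 - 2t^-2 + 3t^-1 - 1 + t - t^2
<D> = -A^-14 + A^-10 - A^-6 + 3A^-2 - 2A^2 + 3A^6 - 2A^10 + A^14 - A^18 (w = -2)
1 component over 10 crossings, w = -2
9 Fox colorings among 3^10, |V(-1)| = 15: tricolorable
why: w = -2 (over 10 crossings) is diagram-only; (-A^3)^(2) removes it from V


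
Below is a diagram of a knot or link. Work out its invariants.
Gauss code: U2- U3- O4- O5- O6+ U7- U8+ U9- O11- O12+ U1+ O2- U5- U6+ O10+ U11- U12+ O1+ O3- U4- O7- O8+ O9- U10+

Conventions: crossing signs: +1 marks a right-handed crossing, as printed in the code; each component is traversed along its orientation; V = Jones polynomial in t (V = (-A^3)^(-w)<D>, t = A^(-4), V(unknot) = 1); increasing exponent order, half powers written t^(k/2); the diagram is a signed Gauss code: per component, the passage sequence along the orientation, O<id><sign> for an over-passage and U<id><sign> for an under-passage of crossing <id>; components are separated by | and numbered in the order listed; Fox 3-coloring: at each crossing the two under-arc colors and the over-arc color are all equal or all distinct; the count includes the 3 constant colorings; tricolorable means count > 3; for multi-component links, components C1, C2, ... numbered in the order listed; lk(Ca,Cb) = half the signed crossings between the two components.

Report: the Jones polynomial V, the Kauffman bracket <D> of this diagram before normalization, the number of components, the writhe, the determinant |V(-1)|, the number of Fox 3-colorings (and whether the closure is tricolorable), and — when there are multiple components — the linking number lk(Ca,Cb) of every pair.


Jones polynomial: V(t) = -t^-4 + t^-3 + t^-1
<D> = A^-2 + A^6 - A^10; writhe -2
components 1, writhe -2 (12 crossings)
3-colorings: 9 of 3^12, det 3 — tricolorable
note: the span of V is 3, forcing >= 3 crossings in any diagram


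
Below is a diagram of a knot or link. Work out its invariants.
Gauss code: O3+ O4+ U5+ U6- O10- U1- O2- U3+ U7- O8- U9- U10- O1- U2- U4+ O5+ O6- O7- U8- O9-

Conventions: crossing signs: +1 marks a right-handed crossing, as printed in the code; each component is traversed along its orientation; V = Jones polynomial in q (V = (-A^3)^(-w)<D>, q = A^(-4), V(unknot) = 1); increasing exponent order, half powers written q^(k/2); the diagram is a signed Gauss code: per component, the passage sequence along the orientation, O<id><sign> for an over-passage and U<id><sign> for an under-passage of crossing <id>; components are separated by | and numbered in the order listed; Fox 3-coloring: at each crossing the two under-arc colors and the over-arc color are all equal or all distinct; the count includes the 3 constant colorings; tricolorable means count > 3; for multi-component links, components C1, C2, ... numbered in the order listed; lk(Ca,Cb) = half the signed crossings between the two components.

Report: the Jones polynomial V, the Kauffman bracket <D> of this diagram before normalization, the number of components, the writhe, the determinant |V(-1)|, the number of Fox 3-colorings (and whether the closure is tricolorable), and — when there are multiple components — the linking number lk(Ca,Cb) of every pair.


V(q) = -q^-7 + q^-6 - q^-5 + q^-4 + q^-2
bracket: A^-4 + A^4 - A^8 + A^12 - A^16, w = -4
1 component, writhe -4, over 10 crossings
det 5, colorings 3 of 3^10 — not tricolorable
observation: w = -4 shifts under R1 moves; the (-A^3)^(4) factor cancels that in V
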